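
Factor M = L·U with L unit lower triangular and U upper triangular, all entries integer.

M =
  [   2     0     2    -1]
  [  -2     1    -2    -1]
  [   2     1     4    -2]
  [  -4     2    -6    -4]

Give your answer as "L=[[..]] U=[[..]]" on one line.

  r1 -= -1·r0 → [0,1,0,-2]
  r2 -= 1·r0 → [0,1,2,-1]
  r3 -= -2·r0 → [0,2,-2,-6]
  r2 -= 1·r1 → [0,0,2,1]
  r3 -= 2·r1 → [0,0,-2,-2]
  r3 -= -1·r2 → [0,0,0,-1]

L=[[1,0,0,0],[-1,1,0,0],[1,1,1,0],[-2,2,-1,1]] U=[[2,0,2,-1],[0,1,0,-2],[0,0,2,1],[0,0,0,-1]]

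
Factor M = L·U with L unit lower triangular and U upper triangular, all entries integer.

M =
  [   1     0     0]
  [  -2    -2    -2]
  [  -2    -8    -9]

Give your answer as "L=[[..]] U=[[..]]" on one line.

L=[[1,0,0],[-2,1,0],[-2,4,1]] U=[[1,0,0],[0,-2,-2],[0,0,-1]]

  R1 -= -2·R0 → [0,-2,-2]
  R2 -= -2·R0 → [0,-8,-9]
  R2 -= 4·R1 → [0,0,-1]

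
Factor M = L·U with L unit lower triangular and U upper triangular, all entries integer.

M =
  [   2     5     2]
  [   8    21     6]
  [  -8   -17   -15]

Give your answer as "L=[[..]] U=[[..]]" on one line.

  r1 -= 4·r0 → [0,1,-2]
  r2 -= -4·r0 → [0,3,-7]
  r2 -= 3·r1 → [0,0,-1]

L=[[1,0,0],[4,1,0],[-4,3,1]] U=[[2,5,2],[0,1,-2],[0,0,-1]]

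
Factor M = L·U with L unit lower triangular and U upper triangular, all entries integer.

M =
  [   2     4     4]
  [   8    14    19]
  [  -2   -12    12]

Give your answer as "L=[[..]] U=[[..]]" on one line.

L=[[1,0,0],[4,1,0],[-1,4,1]] U=[[2,4,4],[0,-2,3],[0,0,4]]

  r1 -= 4·r0 → [0,-2,3]
  r2 -= -1·r0 → [0,-8,16]
  r2 -= 4·r1 → [0,0,4]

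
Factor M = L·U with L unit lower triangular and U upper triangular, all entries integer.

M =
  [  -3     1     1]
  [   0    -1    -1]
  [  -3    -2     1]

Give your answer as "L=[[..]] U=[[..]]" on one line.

  row1 -= 0·row0 → [0,-1,-1]
  row2 -= 1·row0 → [0,-3,0]
  row2 -= 3·row1 → [0,0,3]

L=[[1,0,0],[0,1,0],[1,3,1]] U=[[-3,1,1],[0,-1,-1],[0,0,3]]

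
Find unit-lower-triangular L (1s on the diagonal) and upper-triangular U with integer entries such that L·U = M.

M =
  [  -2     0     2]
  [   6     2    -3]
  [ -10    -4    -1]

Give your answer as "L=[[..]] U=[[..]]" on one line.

  row1 -= -3·row0 → [0,2,3]
  row2 -= 5·row0 → [0,-4,-11]
  row2 -= -2·row1 → [0,0,-5]

L=[[1,0,0],[-3,1,0],[5,-2,1]] U=[[-2,0,2],[0,2,3],[0,0,-5]]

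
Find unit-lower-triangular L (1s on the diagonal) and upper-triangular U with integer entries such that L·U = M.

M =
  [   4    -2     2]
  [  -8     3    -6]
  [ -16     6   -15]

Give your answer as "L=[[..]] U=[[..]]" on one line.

  row1 -= -2·row0 → [0,-1,-2]
  row2 -= -4·row0 → [0,-2,-7]
  row2 -= 2·row1 → [0,0,-3]

L=[[1,0,0],[-2,1,0],[-4,2,1]] U=[[4,-2,2],[0,-1,-2],[0,0,-3]]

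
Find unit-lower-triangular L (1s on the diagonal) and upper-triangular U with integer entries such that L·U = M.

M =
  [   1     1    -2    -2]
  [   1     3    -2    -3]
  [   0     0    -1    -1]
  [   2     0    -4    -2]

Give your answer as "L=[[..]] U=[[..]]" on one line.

  R1 -= 1·R0 → [0,2,0,-1]
  R2 -= 0·R0 → [0,0,-1,-1]
  R3 -= 2·R0 → [0,-2,0,2]
  R2 -= 0·R1 → [0,0,-1,-1]
  R3 -= -1·R1 → [0,0,0,1]
  R3 -= 0·R2 → [0,0,0,1]

L=[[1,0,0,0],[1,1,0,0],[0,0,1,0],[2,-1,0,1]] U=[[1,1,-2,-2],[0,2,0,-1],[0,0,-1,-1],[0,0,0,1]]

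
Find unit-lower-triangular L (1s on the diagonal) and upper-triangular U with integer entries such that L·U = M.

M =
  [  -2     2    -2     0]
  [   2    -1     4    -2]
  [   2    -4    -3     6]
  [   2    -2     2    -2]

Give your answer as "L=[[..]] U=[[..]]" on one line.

  r1 -= -1·r0 → [0,1,2,-2]
  r2 -= -1·r0 → [0,-2,-5,6]
  r3 -= -1·r0 → [0,0,0,-2]
  r2 -= -2·r1 → [0,0,-1,2]
  r3 -= 0·r1 → [0,0,0,-2]
  r3 -= 0·r2 → [0,0,0,-2]

L=[[1,0,0,0],[-1,1,0,0],[-1,-2,1,0],[-1,0,0,1]] U=[[-2,2,-2,0],[0,1,2,-2],[0,0,-1,2],[0,0,0,-2]]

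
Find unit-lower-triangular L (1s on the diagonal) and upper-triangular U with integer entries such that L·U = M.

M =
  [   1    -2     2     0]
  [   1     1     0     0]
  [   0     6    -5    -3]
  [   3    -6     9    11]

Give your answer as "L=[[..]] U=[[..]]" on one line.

  r1 -= 1·r0 → [0,3,-2,0]
  r2 -= 0·r0 → [0,6,-5,-3]
  r3 -= 3·r0 → [0,0,3,11]
  r2 -= 2·r1 → [0,0,-1,-3]
  r3 -= 0·r1 → [0,0,3,11]
  r3 -= -3·r2 → [0,0,0,2]

L=[[1,0,0,0],[1,1,0,0],[0,2,1,0],[3,0,-3,1]] U=[[1,-2,2,0],[0,3,-2,0],[0,0,-1,-3],[0,0,0,2]]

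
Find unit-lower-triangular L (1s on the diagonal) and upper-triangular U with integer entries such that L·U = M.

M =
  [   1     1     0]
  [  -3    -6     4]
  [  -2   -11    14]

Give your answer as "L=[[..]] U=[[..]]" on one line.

  row1 -= -3·row0 → [0,-3,4]
  row2 -= -2·row0 → [0,-9,14]
  row2 -= 3·row1 → [0,0,2]

L=[[1,0,0],[-3,1,0],[-2,3,1]] U=[[1,1,0],[0,-3,4],[0,0,2]]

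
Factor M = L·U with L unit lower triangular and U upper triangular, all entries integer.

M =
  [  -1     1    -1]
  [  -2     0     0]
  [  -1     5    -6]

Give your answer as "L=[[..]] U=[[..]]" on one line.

L=[[1,0,0],[2,1,0],[1,-2,1]] U=[[-1,1,-1],[0,-2,2],[0,0,-1]]

  R1 -= 2·R0 → [0,-2,2]
  R2 -= 1·R0 → [0,4,-5]
  R2 -= -2·R1 → [0,0,-1]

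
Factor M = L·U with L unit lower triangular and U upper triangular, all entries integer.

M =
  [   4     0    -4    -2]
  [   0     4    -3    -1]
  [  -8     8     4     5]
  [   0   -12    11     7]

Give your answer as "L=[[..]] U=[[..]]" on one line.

  r1 -= 0·r0 → [0,4,-3,-1]
  r2 -= -2·r0 → [0,8,-4,1]
  r3 -= 0·r0 → [0,-12,11,7]
  r2 -= 2·r1 → [0,0,2,3]
  r3 -= -3·r1 → [0,0,2,4]
  r3 -= 1·r2 → [0,0,0,1]

L=[[1,0,0,0],[0,1,0,0],[-2,2,1,0],[0,-3,1,1]] U=[[4,0,-4,-2],[0,4,-3,-1],[0,0,2,3],[0,0,0,1]]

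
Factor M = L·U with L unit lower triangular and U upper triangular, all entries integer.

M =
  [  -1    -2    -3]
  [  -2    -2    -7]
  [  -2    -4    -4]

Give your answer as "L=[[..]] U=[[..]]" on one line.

  R1 -= 2·R0 → [0,2,-1]
  R2 -= 2·R0 → [0,0,2]
  R2 -= 0·R1 → [0,0,2]

L=[[1,0,0],[2,1,0],[2,0,1]] U=[[-1,-2,-3],[0,2,-1],[0,0,2]]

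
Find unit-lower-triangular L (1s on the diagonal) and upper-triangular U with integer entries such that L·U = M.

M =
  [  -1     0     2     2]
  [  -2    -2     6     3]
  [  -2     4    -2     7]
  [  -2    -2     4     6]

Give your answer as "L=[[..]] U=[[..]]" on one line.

  r1 -= 2·r0 → [0,-2,2,-1]
  r2 -= 2·r0 → [0,4,-6,3]
  r3 -= 2·r0 → [0,-2,0,2]
  r2 -= -2·r1 → [0,0,-2,1]
  r3 -= 1·r1 → [0,0,-2,3]
  r3 -= 1·r2 → [0,0,0,2]

L=[[1,0,0,0],[2,1,0,0],[2,-2,1,0],[2,1,1,1]] U=[[-1,0,2,2],[0,-2,2,-1],[0,0,-2,1],[0,0,0,2]]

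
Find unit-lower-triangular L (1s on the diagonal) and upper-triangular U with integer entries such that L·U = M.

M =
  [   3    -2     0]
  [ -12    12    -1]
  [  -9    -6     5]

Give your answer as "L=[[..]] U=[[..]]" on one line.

L=[[1,0,0],[-4,1,0],[-3,-3,1]] U=[[3,-2,0],[0,4,-1],[0,0,2]]

  row1 -= -4·row0 → [0,4,-1]
  row2 -= -3·row0 → [0,-12,5]
  row2 -= -3·row1 → [0,0,2]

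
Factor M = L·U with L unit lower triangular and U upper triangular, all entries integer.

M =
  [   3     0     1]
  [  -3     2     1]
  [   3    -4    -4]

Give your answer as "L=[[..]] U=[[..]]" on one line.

L=[[1,0,0],[-1,1,0],[1,-2,1]] U=[[3,0,1],[0,2,2],[0,0,-1]]

  r1 -= -1·r0 → [0,2,2]
  r2 -= 1·r0 → [0,-4,-5]
  r2 -= -2·r1 → [0,0,-1]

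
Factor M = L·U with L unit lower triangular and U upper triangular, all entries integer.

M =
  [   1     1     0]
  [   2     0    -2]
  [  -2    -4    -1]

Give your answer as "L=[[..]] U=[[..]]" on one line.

L=[[1,0,0],[2,1,0],[-2,1,1]] U=[[1,1,0],[0,-2,-2],[0,0,1]]

  row1 -= 2·row0 → [0,-2,-2]
  row2 -= -2·row0 → [0,-2,-1]
  row2 -= 1·row1 → [0,0,1]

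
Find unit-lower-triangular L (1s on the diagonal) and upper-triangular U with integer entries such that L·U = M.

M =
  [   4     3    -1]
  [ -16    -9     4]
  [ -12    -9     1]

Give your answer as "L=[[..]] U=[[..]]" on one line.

  row1 -= -4·row0 → [0,3,0]
  row2 -= -3·row0 → [0,0,-2]
  row2 -= 0·row1 → [0,0,-2]

L=[[1,0,0],[-4,1,0],[-3,0,1]] U=[[4,3,-1],[0,3,0],[0,0,-2]]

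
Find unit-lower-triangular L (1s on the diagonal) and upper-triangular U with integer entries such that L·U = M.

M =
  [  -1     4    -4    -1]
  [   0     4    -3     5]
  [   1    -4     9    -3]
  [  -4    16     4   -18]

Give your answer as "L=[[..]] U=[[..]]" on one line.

  row1 -= 0·row0 → [0,4,-3,5]
  row2 -= -1·row0 → [0,0,5,-4]
  row3 -= 4·row0 → [0,0,20,-14]
  row2 -= 0·row1 → [0,0,5,-4]
  row3 -= 0·row1 → [0,0,20,-14]
  row3 -= 4·row2 → [0,0,0,2]

L=[[1,0,0,0],[0,1,0,0],[-1,0,1,0],[4,0,4,1]] U=[[-1,4,-4,-1],[0,4,-3,5],[0,0,5,-4],[0,0,0,2]]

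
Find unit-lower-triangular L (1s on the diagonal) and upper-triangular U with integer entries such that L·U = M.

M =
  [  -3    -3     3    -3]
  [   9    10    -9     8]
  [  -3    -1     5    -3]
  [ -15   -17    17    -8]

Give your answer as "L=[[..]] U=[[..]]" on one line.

  row1 -= -3·row0 → [0,1,0,-1]
  row2 -= 1·row0 → [0,2,2,0]
  row3 -= 5·row0 → [0,-2,2,7]
  row2 -= 2·row1 → [0,0,2,2]
  row3 -= -2·row1 → [0,0,2,5]
  row3 -= 1·row2 → [0,0,0,3]

L=[[1,0,0,0],[-3,1,0,0],[1,2,1,0],[5,-2,1,1]] U=[[-3,-3,3,-3],[0,1,0,-1],[0,0,2,2],[0,0,0,3]]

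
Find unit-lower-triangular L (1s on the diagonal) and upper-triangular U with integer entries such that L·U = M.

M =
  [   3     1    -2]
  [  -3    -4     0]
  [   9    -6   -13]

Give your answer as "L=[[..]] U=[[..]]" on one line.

L=[[1,0,0],[-1,1,0],[3,3,1]] U=[[3,1,-2],[0,-3,-2],[0,0,-1]]

  row1 -= -1·row0 → [0,-3,-2]
  row2 -= 3·row0 → [0,-9,-7]
  row2 -= 3·row1 → [0,0,-1]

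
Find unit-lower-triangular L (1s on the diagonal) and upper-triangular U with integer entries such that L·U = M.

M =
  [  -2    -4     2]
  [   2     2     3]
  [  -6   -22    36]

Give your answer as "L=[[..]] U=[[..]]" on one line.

  r1 -= -1·r0 → [0,-2,5]
  r2 -= 3·r0 → [0,-10,30]
  r2 -= 5·r1 → [0,0,5]

L=[[1,0,0],[-1,1,0],[3,5,1]] U=[[-2,-4,2],[0,-2,5],[0,0,5]]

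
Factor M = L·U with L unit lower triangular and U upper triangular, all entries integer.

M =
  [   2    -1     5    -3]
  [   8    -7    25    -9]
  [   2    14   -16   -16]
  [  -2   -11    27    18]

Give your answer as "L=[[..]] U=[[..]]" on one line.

  r1 -= 4·r0 → [0,-3,5,3]
  r2 -= 1·r0 → [0,15,-21,-13]
  r3 -= -1·r0 → [0,-12,32,15]
  r2 -= -5·r1 → [0,0,4,2]
  r3 -= 4·r1 → [0,0,12,3]
  r3 -= 3·r2 → [0,0,0,-3]

L=[[1,0,0,0],[4,1,0,0],[1,-5,1,0],[-1,4,3,1]] U=[[2,-1,5,-3],[0,-3,5,3],[0,0,4,2],[0,0,0,-3]]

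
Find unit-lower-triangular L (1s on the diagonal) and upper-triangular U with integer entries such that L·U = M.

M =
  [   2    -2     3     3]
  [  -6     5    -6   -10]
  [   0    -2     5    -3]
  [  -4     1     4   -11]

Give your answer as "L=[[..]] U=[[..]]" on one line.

  row1 -= -3·row0 → [0,-1,3,-1]
  row2 -= 0·row0 → [0,-2,5,-3]
  row3 -= -2·row0 → [0,-3,10,-5]
  row2 -= 2·row1 → [0,0,-1,-1]
  row3 -= 3·row1 → [0,0,1,-2]
  row3 -= -1·row2 → [0,0,0,-3]

L=[[1,0,0,0],[-3,1,0,0],[0,2,1,0],[-2,3,-1,1]] U=[[2,-2,3,3],[0,-1,3,-1],[0,0,-1,-1],[0,0,0,-3]]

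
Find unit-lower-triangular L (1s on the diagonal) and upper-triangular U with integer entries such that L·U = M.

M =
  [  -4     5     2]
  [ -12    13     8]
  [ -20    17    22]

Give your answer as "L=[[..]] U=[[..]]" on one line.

L=[[1,0,0],[3,1,0],[5,4,1]] U=[[-4,5,2],[0,-2,2],[0,0,4]]

  r1 -= 3·r0 → [0,-2,2]
  r2 -= 5·r0 → [0,-8,12]
  r2 -= 4·r1 → [0,0,4]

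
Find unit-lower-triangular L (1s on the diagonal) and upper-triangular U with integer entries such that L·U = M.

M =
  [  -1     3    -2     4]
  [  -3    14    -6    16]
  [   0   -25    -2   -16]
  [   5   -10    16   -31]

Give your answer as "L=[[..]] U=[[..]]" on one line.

  row1 -= 3·row0 → [0,5,0,4]
  row2 -= 0·row0 → [0,-25,-2,-16]
  row3 -= -5·row0 → [0,5,6,-11]
  row2 -= -5·row1 → [0,0,-2,4]
  row3 -= 1·row1 → [0,0,6,-15]
  row3 -= -3·row2 → [0,0,0,-3]

L=[[1,0,0,0],[3,1,0,0],[0,-5,1,0],[-5,1,-3,1]] U=[[-1,3,-2,4],[0,5,0,4],[0,0,-2,4],[0,0,0,-3]]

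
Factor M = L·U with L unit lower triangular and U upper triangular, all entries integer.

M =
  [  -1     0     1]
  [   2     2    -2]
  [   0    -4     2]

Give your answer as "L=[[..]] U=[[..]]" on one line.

L=[[1,0,0],[-2,1,0],[0,-2,1]] U=[[-1,0,1],[0,2,0],[0,0,2]]

  r1 -= -2·r0 → [0,2,0]
  r2 -= 0·r0 → [0,-4,2]
  r2 -= -2·r1 → [0,0,2]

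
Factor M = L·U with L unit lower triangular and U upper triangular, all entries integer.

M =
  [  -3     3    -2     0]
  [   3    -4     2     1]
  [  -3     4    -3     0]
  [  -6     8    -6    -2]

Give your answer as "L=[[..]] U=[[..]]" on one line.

L=[[1,0,0,0],[-1,1,0,0],[1,-1,1,0],[2,-2,2,1]] U=[[-3,3,-2,0],[0,-1,0,1],[0,0,-1,1],[0,0,0,-2]]

  R1 -= -1·R0 → [0,-1,0,1]
  R2 -= 1·R0 → [0,1,-1,0]
  R3 -= 2·R0 → [0,2,-2,-2]
  R2 -= -1·R1 → [0,0,-1,1]
  R3 -= -2·R1 → [0,0,-2,0]
  R3 -= 2·R2 → [0,0,0,-2]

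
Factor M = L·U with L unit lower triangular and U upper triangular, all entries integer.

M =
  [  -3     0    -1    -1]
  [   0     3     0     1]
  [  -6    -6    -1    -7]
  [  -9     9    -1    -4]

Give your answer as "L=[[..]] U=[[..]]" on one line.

  R1 -= 0·R0 → [0,3,0,1]
  R2 -= 2·R0 → [0,-6,1,-5]
  R3 -= 3·R0 → [0,9,2,-1]
  R2 -= -2·R1 → [0,0,1,-3]
  R3 -= 3·R1 → [0,0,2,-4]
  R3 -= 2·R2 → [0,0,0,2]

L=[[1,0,0,0],[0,1,0,0],[2,-2,1,0],[3,3,2,1]] U=[[-3,0,-1,-1],[0,3,0,1],[0,0,1,-3],[0,0,0,2]]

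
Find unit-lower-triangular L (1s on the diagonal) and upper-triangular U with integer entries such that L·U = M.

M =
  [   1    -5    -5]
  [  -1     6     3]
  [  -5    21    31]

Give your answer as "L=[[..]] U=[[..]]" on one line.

L=[[1,0,0],[-1,1,0],[-5,-4,1]] U=[[1,-5,-5],[0,1,-2],[0,0,-2]]

  row1 -= -1·row0 → [0,1,-2]
  row2 -= -5·row0 → [0,-4,6]
  row2 -= -4·row1 → [0,0,-2]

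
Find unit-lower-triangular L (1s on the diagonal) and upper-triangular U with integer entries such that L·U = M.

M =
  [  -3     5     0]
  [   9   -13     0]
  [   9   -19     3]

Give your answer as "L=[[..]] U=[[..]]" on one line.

L=[[1,0,0],[-3,1,0],[-3,-2,1]] U=[[-3,5,0],[0,2,0],[0,0,3]]

  R1 -= -3·R0 → [0,2,0]
  R2 -= -3·R0 → [0,-4,3]
  R2 -= -2·R1 → [0,0,3]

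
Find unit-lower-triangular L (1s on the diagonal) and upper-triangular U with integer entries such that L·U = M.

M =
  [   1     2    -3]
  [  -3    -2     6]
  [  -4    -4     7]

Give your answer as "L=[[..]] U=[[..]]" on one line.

L=[[1,0,0],[-3,1,0],[-4,1,1]] U=[[1,2,-3],[0,4,-3],[0,0,-2]]

  row1 -= -3·row0 → [0,4,-3]
  row2 -= -4·row0 → [0,4,-5]
  row2 -= 1·row1 → [0,0,-2]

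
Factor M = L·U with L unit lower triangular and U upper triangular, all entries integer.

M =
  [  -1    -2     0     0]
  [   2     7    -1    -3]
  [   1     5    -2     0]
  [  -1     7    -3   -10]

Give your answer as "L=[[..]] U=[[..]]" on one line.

L=[[1,0,0,0],[-2,1,0,0],[-1,1,1,0],[1,3,0,1]] U=[[-1,-2,0,0],[0,3,-1,-3],[0,0,-1,3],[0,0,0,-1]]

  row1 -= -2·row0 → [0,3,-1,-3]
  row2 -= -1·row0 → [0,3,-2,0]
  row3 -= 1·row0 → [0,9,-3,-10]
  row2 -= 1·row1 → [0,0,-1,3]
  row3 -= 3·row1 → [0,0,0,-1]
  row3 -= 0·row2 → [0,0,0,-1]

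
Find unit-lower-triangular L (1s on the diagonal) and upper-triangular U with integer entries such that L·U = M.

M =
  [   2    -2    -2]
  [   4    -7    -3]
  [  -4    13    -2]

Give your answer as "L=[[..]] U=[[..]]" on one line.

  row1 -= 2·row0 → [0,-3,1]
  row2 -= -2·row0 → [0,9,-6]
  row2 -= -3·row1 → [0,0,-3]

L=[[1,0,0],[2,1,0],[-2,-3,1]] U=[[2,-2,-2],[0,-3,1],[0,0,-3]]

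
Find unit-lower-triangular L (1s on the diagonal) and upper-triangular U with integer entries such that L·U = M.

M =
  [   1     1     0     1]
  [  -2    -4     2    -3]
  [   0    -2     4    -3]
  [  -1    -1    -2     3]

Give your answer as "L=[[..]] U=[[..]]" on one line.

  R1 -= -2·R0 → [0,-2,2,-1]
  R2 -= 0·R0 → [0,-2,4,-3]
  R3 -= -1·R0 → [0,0,-2,4]
  R2 -= 1·R1 → [0,0,2,-2]
  R3 -= 0·R1 → [0,0,-2,4]
  R3 -= -1·R2 → [0,0,0,2]

L=[[1,0,0,0],[-2,1,0,0],[0,1,1,0],[-1,0,-1,1]] U=[[1,1,0,1],[0,-2,2,-1],[0,0,2,-2],[0,0,0,2]]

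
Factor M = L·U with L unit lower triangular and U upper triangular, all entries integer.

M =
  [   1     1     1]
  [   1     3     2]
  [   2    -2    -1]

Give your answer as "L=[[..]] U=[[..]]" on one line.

L=[[1,0,0],[1,1,0],[2,-2,1]] U=[[1,1,1],[0,2,1],[0,0,-1]]

  r1 -= 1·r0 → [0,2,1]
  r2 -= 2·r0 → [0,-4,-3]
  r2 -= -2·r1 → [0,0,-1]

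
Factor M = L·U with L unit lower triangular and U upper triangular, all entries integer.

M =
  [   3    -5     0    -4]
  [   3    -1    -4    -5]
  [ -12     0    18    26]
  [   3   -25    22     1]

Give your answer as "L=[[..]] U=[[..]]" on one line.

L=[[1,0,0,0],[1,1,0,0],[-4,-5,1,0],[1,-5,-1,1]] U=[[3,-5,0,-4],[0,4,-4,-1],[0,0,-2,5],[0,0,0,5]]

  row1 -= 1·row0 → [0,4,-4,-1]
  row2 -= -4·row0 → [0,-20,18,10]
  row3 -= 1·row0 → [0,-20,22,5]
  row2 -= -5·row1 → [0,0,-2,5]
  row3 -= -5·row1 → [0,0,2,0]
  row3 -= -1·row2 → [0,0,0,5]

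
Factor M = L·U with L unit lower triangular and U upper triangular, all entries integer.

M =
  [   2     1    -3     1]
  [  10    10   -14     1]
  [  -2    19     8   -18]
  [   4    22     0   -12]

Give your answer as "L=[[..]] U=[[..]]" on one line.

  R1 -= 5·R0 → [0,5,1,-4]
  R2 -= -1·R0 → [0,20,5,-17]
  R3 -= 2·R0 → [0,20,6,-14]
  R2 -= 4·R1 → [0,0,1,-1]
  R3 -= 4·R1 → [0,0,2,2]
  R3 -= 2·R2 → [0,0,0,4]

L=[[1,0,0,0],[5,1,0,0],[-1,4,1,0],[2,4,2,1]] U=[[2,1,-3,1],[0,5,1,-4],[0,0,1,-1],[0,0,0,4]]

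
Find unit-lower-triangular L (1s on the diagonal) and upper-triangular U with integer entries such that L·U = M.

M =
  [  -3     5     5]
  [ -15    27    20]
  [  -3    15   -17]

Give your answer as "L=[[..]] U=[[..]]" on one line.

  r1 -= 5·r0 → [0,2,-5]
  r2 -= 1·r0 → [0,10,-22]
  r2 -= 5·r1 → [0,0,3]

L=[[1,0,0],[5,1,0],[1,5,1]] U=[[-3,5,5],[0,2,-5],[0,0,3]]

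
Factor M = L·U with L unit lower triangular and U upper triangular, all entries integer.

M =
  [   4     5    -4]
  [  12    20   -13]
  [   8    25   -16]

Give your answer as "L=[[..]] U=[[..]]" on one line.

L=[[1,0,0],[3,1,0],[2,3,1]] U=[[4,5,-4],[0,5,-1],[0,0,-5]]

  row1 -= 3·row0 → [0,5,-1]
  row2 -= 2·row0 → [0,15,-8]
  row2 -= 3·row1 → [0,0,-5]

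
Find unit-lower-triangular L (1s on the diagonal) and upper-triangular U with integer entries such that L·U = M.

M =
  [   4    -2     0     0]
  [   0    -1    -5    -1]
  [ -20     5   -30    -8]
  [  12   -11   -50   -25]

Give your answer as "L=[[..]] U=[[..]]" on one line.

  row1 -= 0·row0 → [0,-1,-5,-1]
  row2 -= -5·row0 → [0,-5,-30,-8]
  row3 -= 3·row0 → [0,-5,-50,-25]
  row2 -= 5·row1 → [0,0,-5,-3]
  row3 -= 5·row1 → [0,0,-25,-20]
  row3 -= 5·row2 → [0,0,0,-5]

L=[[1,0,0,0],[0,1,0,0],[-5,5,1,0],[3,5,5,1]] U=[[4,-2,0,0],[0,-1,-5,-1],[0,0,-5,-3],[0,0,0,-5]]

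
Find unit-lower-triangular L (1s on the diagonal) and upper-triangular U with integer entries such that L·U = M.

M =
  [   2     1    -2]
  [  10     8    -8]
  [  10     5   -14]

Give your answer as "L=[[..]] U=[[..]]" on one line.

  row1 -= 5·row0 → [0,3,2]
  row2 -= 5·row0 → [0,0,-4]
  row2 -= 0·row1 → [0,0,-4]

L=[[1,0,0],[5,1,0],[5,0,1]] U=[[2,1,-2],[0,3,2],[0,0,-4]]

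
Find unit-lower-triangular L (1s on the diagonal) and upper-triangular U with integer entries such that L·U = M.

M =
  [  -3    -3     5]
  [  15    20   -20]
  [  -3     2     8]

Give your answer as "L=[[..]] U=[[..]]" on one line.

  row1 -= -5·row0 → [0,5,5]
  row2 -= 1·row0 → [0,5,3]
  row2 -= 1·row1 → [0,0,-2]

L=[[1,0,0],[-5,1,0],[1,1,1]] U=[[-3,-3,5],[0,5,5],[0,0,-2]]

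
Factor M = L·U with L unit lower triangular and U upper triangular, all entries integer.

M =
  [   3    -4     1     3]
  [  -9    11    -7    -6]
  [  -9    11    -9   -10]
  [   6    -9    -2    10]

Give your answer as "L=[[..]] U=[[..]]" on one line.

  row1 -= -3·row0 → [0,-1,-4,3]
  row2 -= -3·row0 → [0,-1,-6,-1]
  row3 -= 2·row0 → [0,-1,-4,4]
  row2 -= 1·row1 → [0,0,-2,-4]
  row3 -= 1·row1 → [0,0,0,1]
  row3 -= 0·row2 → [0,0,0,1]

L=[[1,0,0,0],[-3,1,0,0],[-3,1,1,0],[2,1,0,1]] U=[[3,-4,1,3],[0,-1,-4,3],[0,0,-2,-4],[0,0,0,1]]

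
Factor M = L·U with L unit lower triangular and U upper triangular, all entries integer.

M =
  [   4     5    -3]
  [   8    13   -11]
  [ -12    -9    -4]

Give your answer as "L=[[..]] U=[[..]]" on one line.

L=[[1,0,0],[2,1,0],[-3,2,1]] U=[[4,5,-3],[0,3,-5],[0,0,-3]]

  row1 -= 2·row0 → [0,3,-5]
  row2 -= -3·row0 → [0,6,-13]
  row2 -= 2·row1 → [0,0,-3]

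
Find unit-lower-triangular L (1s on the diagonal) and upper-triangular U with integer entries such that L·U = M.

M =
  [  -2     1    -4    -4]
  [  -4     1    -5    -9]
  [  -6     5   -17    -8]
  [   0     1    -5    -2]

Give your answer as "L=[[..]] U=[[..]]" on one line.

L=[[1,0,0,0],[2,1,0,0],[3,-2,1,0],[0,-1,-2,1]] U=[[-2,1,-4,-4],[0,-1,3,-1],[0,0,1,2],[0,0,0,1]]

  r1 -= 2·r0 → [0,-1,3,-1]
  r2 -= 3·r0 → [0,2,-5,4]
  r3 -= 0·r0 → [0,1,-5,-2]
  r2 -= -2·r1 → [0,0,1,2]
  r3 -= -1·r1 → [0,0,-2,-3]
  r3 -= -2·r2 → [0,0,0,1]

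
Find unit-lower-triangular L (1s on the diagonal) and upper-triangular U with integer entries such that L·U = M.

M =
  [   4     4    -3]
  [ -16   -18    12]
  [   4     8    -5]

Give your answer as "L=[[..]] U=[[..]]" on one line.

  row1 -= -4·row0 → [0,-2,0]
  row2 -= 1·row0 → [0,4,-2]
  row2 -= -2·row1 → [0,0,-2]

L=[[1,0,0],[-4,1,0],[1,-2,1]] U=[[4,4,-3],[0,-2,0],[0,0,-2]]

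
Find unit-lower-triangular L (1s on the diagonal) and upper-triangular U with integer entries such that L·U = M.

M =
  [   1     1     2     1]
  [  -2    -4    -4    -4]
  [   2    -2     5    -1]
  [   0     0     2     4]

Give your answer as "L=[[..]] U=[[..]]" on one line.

  R1 -= -2·R0 → [0,-2,0,-2]
  R2 -= 2·R0 → [0,-4,1,-3]
  R3 -= 0·R0 → [0,0,2,4]
  R2 -= 2·R1 → [0,0,1,1]
  R3 -= 0·R1 → [0,0,2,4]
  R3 -= 2·R2 → [0,0,0,2]

L=[[1,0,0,0],[-2,1,0,0],[2,2,1,0],[0,0,2,1]] U=[[1,1,2,1],[0,-2,0,-2],[0,0,1,1],[0,0,0,2]]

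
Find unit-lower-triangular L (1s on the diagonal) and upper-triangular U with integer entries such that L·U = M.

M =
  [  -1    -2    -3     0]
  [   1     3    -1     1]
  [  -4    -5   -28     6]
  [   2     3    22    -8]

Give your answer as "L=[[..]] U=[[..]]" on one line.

  R1 -= -1·R0 → [0,1,-4,1]
  R2 -= 4·R0 → [0,3,-16,6]
  R3 -= -2·R0 → [0,-1,16,-8]
  R2 -= 3·R1 → [0,0,-4,3]
  R3 -= -1·R1 → [0,0,12,-7]
  R3 -= -3·R2 → [0,0,0,2]

L=[[1,0,0,0],[-1,1,0,0],[4,3,1,0],[-2,-1,-3,1]] U=[[-1,-2,-3,0],[0,1,-4,1],[0,0,-4,3],[0,0,0,2]]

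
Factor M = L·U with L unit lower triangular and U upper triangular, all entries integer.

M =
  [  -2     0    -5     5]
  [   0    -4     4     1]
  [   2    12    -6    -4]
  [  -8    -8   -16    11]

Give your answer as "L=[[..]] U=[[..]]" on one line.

  R1 -= 0·R0 → [0,-4,4,1]
  R2 -= -1·R0 → [0,12,-11,1]
  R3 -= 4·R0 → [0,-8,4,-9]
  R2 -= -3·R1 → [0,0,1,4]
  R3 -= 2·R1 → [0,0,-4,-11]
  R3 -= -4·R2 → [0,0,0,5]

L=[[1,0,0,0],[0,1,0,0],[-1,-3,1,0],[4,2,-4,1]] U=[[-2,0,-5,5],[0,-4,4,1],[0,0,1,4],[0,0,0,5]]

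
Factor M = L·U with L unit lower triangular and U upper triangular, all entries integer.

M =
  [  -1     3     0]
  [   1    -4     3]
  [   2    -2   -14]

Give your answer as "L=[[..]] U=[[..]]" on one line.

L=[[1,0,0],[-1,1,0],[-2,-4,1]] U=[[-1,3,0],[0,-1,3],[0,0,-2]]

  R1 -= -1·R0 → [0,-1,3]
  R2 -= -2·R0 → [0,4,-14]
  R2 -= -4·R1 → [0,0,-2]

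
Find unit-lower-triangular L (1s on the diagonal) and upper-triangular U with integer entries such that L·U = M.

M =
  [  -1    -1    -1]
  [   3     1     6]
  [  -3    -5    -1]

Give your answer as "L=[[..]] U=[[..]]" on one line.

L=[[1,0,0],[-3,1,0],[3,1,1]] U=[[-1,-1,-1],[0,-2,3],[0,0,-1]]

  r1 -= -3·r0 → [0,-2,3]
  r2 -= 3·r0 → [0,-2,2]
  r2 -= 1·r1 → [0,0,-1]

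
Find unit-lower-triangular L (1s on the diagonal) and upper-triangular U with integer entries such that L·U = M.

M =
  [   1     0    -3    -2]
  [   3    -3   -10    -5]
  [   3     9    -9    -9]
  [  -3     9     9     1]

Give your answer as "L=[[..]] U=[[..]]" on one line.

  row1 -= 3·row0 → [0,-3,-1,1]
  row2 -= 3·row0 → [0,9,0,-3]
  row3 -= -3·row0 → [0,9,0,-5]
  row2 -= -3·row1 → [0,0,-3,0]
  row3 -= -3·row1 → [0,0,-3,-2]
  row3 -= 1·row2 → [0,0,0,-2]

L=[[1,0,0,0],[3,1,0,0],[3,-3,1,0],[-3,-3,1,1]] U=[[1,0,-3,-2],[0,-3,-1,1],[0,0,-3,0],[0,0,0,-2]]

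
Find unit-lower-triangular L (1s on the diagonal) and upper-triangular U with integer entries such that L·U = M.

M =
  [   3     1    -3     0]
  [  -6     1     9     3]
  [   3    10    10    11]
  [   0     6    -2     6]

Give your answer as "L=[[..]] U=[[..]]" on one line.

L=[[1,0,0,0],[-2,1,0,0],[1,3,1,0],[0,2,-2,1]] U=[[3,1,-3,0],[0,3,3,3],[0,0,4,2],[0,0,0,4]]

  row1 -= -2·row0 → [0,3,3,3]
  row2 -= 1·row0 → [0,9,13,11]
  row3 -= 0·row0 → [0,6,-2,6]
  row2 -= 3·row1 → [0,0,4,2]
  row3 -= 2·row1 → [0,0,-8,0]
  row3 -= -2·row2 → [0,0,0,4]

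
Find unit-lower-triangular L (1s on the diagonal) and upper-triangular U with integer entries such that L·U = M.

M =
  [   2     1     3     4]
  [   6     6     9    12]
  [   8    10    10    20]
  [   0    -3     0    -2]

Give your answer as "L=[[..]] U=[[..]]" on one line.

L=[[1,0,0,0],[3,1,0,0],[4,2,1,0],[0,-1,0,1]] U=[[2,1,3,4],[0,3,0,0],[0,0,-2,4],[0,0,0,-2]]

  row1 -= 3·row0 → [0,3,0,0]
  row2 -= 4·row0 → [0,6,-2,4]
  row3 -= 0·row0 → [0,-3,0,-2]
  row2 -= 2·row1 → [0,0,-2,4]
  row3 -= -1·row1 → [0,0,0,-2]
  row3 -= 0·row2 → [0,0,0,-2]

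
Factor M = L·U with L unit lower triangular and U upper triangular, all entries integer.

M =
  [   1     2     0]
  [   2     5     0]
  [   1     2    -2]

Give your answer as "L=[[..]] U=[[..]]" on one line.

L=[[1,0,0],[2,1,0],[1,0,1]] U=[[1,2,0],[0,1,0],[0,0,-2]]

  r1 -= 2·r0 → [0,1,0]
  r2 -= 1·r0 → [0,0,-2]
  r2 -= 0·r1 → [0,0,-2]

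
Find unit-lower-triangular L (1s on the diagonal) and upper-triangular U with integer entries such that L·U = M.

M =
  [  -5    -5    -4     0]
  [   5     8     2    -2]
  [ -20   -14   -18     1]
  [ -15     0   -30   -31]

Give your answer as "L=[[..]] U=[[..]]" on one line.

L=[[1,0,0,0],[-1,1,0,0],[4,2,1,0],[3,5,-4,1]] U=[[-5,-5,-4,0],[0,3,-2,-2],[0,0,2,5],[0,0,0,-1]]

  r1 -= -1·r0 → [0,3,-2,-2]
  r2 -= 4·r0 → [0,6,-2,1]
  r3 -= 3·r0 → [0,15,-18,-31]
  r2 -= 2·r1 → [0,0,2,5]
  r3 -= 5·r1 → [0,0,-8,-21]
  r3 -= -4·r2 → [0,0,0,-1]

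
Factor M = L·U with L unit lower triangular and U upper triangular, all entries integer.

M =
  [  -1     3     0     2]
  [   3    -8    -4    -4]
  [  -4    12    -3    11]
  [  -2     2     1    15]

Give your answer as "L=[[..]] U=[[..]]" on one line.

  row1 -= -3·row0 → [0,1,-4,2]
  row2 -= 4·row0 → [0,0,-3,3]
  row3 -= 2·row0 → [0,-4,1,11]
  row2 -= 0·row1 → [0,0,-3,3]
  row3 -= -4·row1 → [0,0,-15,19]
  row3 -= 5·row2 → [0,0,0,4]

L=[[1,0,0,0],[-3,1,0,0],[4,0,1,0],[2,-4,5,1]] U=[[-1,3,0,2],[0,1,-4,2],[0,0,-3,3],[0,0,0,4]]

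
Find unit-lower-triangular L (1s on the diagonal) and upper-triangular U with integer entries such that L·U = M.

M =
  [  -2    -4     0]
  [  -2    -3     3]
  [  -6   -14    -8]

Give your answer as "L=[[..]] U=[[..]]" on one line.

L=[[1,0,0],[1,1,0],[3,-2,1]] U=[[-2,-4,0],[0,1,3],[0,0,-2]]

  R1 -= 1·R0 → [0,1,3]
  R2 -= 3·R0 → [0,-2,-8]
  R2 -= -2·R1 → [0,0,-2]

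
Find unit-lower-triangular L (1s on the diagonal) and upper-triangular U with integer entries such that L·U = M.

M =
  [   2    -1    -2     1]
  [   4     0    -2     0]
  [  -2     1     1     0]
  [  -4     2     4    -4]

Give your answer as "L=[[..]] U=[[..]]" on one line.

  row1 -= 2·row0 → [0,2,2,-2]
  row2 -= -1·row0 → [0,0,-1,1]
  row3 -= -2·row0 → [0,0,0,-2]
  row2 -= 0·row1 → [0,0,-1,1]
  row3 -= 0·row1 → [0,0,0,-2]
  row3 -= 0·row2 → [0,0,0,-2]

L=[[1,0,0,0],[2,1,0,0],[-1,0,1,0],[-2,0,0,1]] U=[[2,-1,-2,1],[0,2,2,-2],[0,0,-1,1],[0,0,0,-2]]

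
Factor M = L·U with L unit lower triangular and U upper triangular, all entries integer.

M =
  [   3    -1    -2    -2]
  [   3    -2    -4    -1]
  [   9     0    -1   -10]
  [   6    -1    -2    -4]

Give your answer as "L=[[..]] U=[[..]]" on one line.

  R1 -= 1·R0 → [0,-1,-2,1]
  R2 -= 3·R0 → [0,3,5,-4]
  R3 -= 2·R0 → [0,1,2,0]
  R2 -= -3·R1 → [0,0,-1,-1]
  R3 -= -1·R1 → [0,0,0,1]
  R3 -= 0·R2 → [0,0,0,1]

L=[[1,0,0,0],[1,1,0,0],[3,-3,1,0],[2,-1,0,1]] U=[[3,-1,-2,-2],[0,-1,-2,1],[0,0,-1,-1],[0,0,0,1]]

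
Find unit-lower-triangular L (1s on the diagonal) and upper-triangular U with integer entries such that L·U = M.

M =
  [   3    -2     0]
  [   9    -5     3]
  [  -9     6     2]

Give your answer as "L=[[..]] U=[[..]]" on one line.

  R1 -= 3·R0 → [0,1,3]
  R2 -= -3·R0 → [0,0,2]
  R2 -= 0·R1 → [0,0,2]

L=[[1,0,0],[3,1,0],[-3,0,1]] U=[[3,-2,0],[0,1,3],[0,0,2]]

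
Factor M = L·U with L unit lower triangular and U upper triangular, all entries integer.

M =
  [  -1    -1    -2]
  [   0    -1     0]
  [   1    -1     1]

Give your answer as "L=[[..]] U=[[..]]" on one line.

L=[[1,0,0],[0,1,0],[-1,2,1]] U=[[-1,-1,-2],[0,-1,0],[0,0,-1]]

  r1 -= 0·r0 → [0,-1,0]
  r2 -= -1·r0 → [0,-2,-1]
  r2 -= 2·r1 → [0,0,-1]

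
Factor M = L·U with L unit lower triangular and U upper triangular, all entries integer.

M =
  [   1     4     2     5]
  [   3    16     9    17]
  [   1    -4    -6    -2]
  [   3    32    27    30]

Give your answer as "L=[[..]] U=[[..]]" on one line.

  r1 -= 3·r0 → [0,4,3,2]
  r2 -= 1·r0 → [0,-8,-8,-7]
  r3 -= 3·r0 → [0,20,21,15]
  r2 -= -2·r1 → [0,0,-2,-3]
  r3 -= 5·r1 → [0,0,6,5]
  r3 -= -3·r2 → [0,0,0,-4]

L=[[1,0,0,0],[3,1,0,0],[1,-2,1,0],[3,5,-3,1]] U=[[1,4,2,5],[0,4,3,2],[0,0,-2,-3],[0,0,0,-4]]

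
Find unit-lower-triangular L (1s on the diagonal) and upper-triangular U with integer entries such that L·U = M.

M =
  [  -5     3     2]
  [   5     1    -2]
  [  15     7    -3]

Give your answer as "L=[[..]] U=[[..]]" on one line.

  row1 -= -1·row0 → [0,4,0]
  row2 -= -3·row0 → [0,16,3]
  row2 -= 4·row1 → [0,0,3]

L=[[1,0,0],[-1,1,0],[-3,4,1]] U=[[-5,3,2],[0,4,0],[0,0,3]]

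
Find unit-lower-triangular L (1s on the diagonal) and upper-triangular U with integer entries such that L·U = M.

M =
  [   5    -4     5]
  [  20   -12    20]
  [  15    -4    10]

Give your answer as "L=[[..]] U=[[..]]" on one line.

L=[[1,0,0],[4,1,0],[3,2,1]] U=[[5,-4,5],[0,4,0],[0,0,-5]]

  R1 -= 4·R0 → [0,4,0]
  R2 -= 3·R0 → [0,8,-5]
  R2 -= 2·R1 → [0,0,-5]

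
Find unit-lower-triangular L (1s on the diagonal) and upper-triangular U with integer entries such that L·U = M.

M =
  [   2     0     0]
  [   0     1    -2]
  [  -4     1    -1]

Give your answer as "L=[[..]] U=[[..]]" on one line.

L=[[1,0,0],[0,1,0],[-2,1,1]] U=[[2,0,0],[0,1,-2],[0,0,1]]

  R1 -= 0·R0 → [0,1,-2]
  R2 -= -2·R0 → [0,1,-1]
  R2 -= 1·R1 → [0,0,1]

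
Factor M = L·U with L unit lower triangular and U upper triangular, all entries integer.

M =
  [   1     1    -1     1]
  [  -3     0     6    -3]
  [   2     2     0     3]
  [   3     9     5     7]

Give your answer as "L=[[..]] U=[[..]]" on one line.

L=[[1,0,0,0],[-3,1,0,0],[2,0,1,0],[3,2,1,1]] U=[[1,1,-1,1],[0,3,3,0],[0,0,2,1],[0,0,0,3]]

  row1 -= -3·row0 → [0,3,3,0]
  row2 -= 2·row0 → [0,0,2,1]
  row3 -= 3·row0 → [0,6,8,4]
  row2 -= 0·row1 → [0,0,2,1]
  row3 -= 2·row1 → [0,0,2,4]
  row3 -= 1·row2 → [0,0,0,3]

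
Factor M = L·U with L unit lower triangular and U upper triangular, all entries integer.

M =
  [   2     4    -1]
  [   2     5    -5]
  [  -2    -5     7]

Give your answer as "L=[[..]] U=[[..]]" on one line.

  R1 -= 1·R0 → [0,1,-4]
  R2 -= -1·R0 → [0,-1,6]
  R2 -= -1·R1 → [0,0,2]

L=[[1,0,0],[1,1,0],[-1,-1,1]] U=[[2,4,-1],[0,1,-4],[0,0,2]]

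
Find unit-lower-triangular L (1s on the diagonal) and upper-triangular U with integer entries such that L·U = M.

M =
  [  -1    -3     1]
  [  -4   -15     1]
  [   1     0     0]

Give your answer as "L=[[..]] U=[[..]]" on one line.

L=[[1,0,0],[4,1,0],[-1,1,1]] U=[[-1,-3,1],[0,-3,-3],[0,0,4]]

  row1 -= 4·row0 → [0,-3,-3]
  row2 -= -1·row0 → [0,-3,1]
  row2 -= 1·row1 → [0,0,4]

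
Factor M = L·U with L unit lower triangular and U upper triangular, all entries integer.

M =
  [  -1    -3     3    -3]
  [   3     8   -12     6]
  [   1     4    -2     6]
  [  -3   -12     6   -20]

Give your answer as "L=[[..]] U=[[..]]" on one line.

  r1 -= -3·r0 → [0,-1,-3,-3]
  r2 -= -1·r0 → [0,1,1,3]
  r3 -= 3·r0 → [0,-3,-3,-11]
  r2 -= -1·r1 → [0,0,-2,0]
  r3 -= 3·r1 → [0,0,6,-2]
  r3 -= -3·r2 → [0,0,0,-2]

L=[[1,0,0,0],[-3,1,0,0],[-1,-1,1,0],[3,3,-3,1]] U=[[-1,-3,3,-3],[0,-1,-3,-3],[0,0,-2,0],[0,0,0,-2]]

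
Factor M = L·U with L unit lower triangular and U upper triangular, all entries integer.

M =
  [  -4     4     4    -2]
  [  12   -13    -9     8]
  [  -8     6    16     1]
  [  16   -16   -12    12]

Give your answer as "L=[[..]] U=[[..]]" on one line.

  row1 -= -3·row0 → [0,-1,3,2]
  row2 -= 2·row0 → [0,-2,8,5]
  row3 -= -4·row0 → [0,0,4,4]
  row2 -= 2·row1 → [0,0,2,1]
  row3 -= 0·row1 → [0,0,4,4]
  row3 -= 2·row2 → [0,0,0,2]

L=[[1,0,0,0],[-3,1,0,0],[2,2,1,0],[-4,0,2,1]] U=[[-4,4,4,-2],[0,-1,3,2],[0,0,2,1],[0,0,0,2]]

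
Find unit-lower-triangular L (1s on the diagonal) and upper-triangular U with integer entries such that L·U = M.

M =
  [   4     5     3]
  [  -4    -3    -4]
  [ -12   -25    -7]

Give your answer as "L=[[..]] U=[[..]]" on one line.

L=[[1,0,0],[-1,1,0],[-3,-5,1]] U=[[4,5,3],[0,2,-1],[0,0,-3]]

  row1 -= -1·row0 → [0,2,-1]
  row2 -= -3·row0 → [0,-10,2]
  row2 -= -5·row1 → [0,0,-3]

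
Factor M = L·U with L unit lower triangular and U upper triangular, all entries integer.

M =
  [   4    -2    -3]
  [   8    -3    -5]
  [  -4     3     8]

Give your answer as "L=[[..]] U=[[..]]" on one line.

L=[[1,0,0],[2,1,0],[-1,1,1]] U=[[4,-2,-3],[0,1,1],[0,0,4]]

  r1 -= 2·r0 → [0,1,1]
  r2 -= -1·r0 → [0,1,5]
  r2 -= 1·r1 → [0,0,4]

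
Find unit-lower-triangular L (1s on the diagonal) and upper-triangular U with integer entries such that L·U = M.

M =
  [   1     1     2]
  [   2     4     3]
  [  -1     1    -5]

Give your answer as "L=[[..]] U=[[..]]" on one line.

L=[[1,0,0],[2,1,0],[-1,1,1]] U=[[1,1,2],[0,2,-1],[0,0,-2]]

  row1 -= 2·row0 → [0,2,-1]
  row2 -= -1·row0 → [0,2,-3]
  row2 -= 1·row1 → [0,0,-2]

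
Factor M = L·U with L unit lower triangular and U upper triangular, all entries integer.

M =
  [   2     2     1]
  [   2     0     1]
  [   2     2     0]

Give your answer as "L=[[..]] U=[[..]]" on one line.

  R1 -= 1·R0 → [0,-2,0]
  R2 -= 1·R0 → [0,0,-1]
  R2 -= 0·R1 → [0,0,-1]

L=[[1,0,0],[1,1,0],[1,0,1]] U=[[2,2,1],[0,-2,0],[0,0,-1]]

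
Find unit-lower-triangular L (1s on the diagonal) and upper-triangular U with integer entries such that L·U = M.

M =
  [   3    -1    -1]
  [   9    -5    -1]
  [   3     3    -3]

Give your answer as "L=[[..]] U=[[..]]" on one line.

  R1 -= 3·R0 → [0,-2,2]
  R2 -= 1·R0 → [0,4,-2]
  R2 -= -2·R1 → [0,0,2]

L=[[1,0,0],[3,1,0],[1,-2,1]] U=[[3,-1,-1],[0,-2,2],[0,0,2]]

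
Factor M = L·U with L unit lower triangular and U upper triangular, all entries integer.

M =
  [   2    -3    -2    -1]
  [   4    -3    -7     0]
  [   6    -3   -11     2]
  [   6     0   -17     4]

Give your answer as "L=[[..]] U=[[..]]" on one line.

  r1 -= 2·r0 → [0,3,-3,2]
  r2 -= 3·r0 → [0,6,-5,5]
  r3 -= 3·r0 → [0,9,-11,7]
  r2 -= 2·r1 → [0,0,1,1]
  r3 -= 3·r1 → [0,0,-2,1]
  r3 -= -2·r2 → [0,0,0,3]

L=[[1,0,0,0],[2,1,0,0],[3,2,1,0],[3,3,-2,1]] U=[[2,-3,-2,-1],[0,3,-3,2],[0,0,1,1],[0,0,0,3]]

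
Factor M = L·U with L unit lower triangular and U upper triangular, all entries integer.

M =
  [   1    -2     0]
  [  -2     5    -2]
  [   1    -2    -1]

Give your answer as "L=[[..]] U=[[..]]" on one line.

L=[[1,0,0],[-2,1,0],[1,0,1]] U=[[1,-2,0],[0,1,-2],[0,0,-1]]

  row1 -= -2·row0 → [0,1,-2]
  row2 -= 1·row0 → [0,0,-1]
  row2 -= 0·row1 → [0,0,-1]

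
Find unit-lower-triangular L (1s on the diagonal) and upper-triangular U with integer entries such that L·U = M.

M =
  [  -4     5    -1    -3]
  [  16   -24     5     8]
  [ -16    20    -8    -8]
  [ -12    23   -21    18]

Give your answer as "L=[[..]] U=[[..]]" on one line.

  R1 -= -4·R0 → [0,-4,1,-4]
  R2 -= 4·R0 → [0,0,-4,4]
  R3 -= 3·R0 → [0,8,-18,27]
  R2 -= 0·R1 → [0,0,-4,4]
  R3 -= -2·R1 → [0,0,-16,19]
  R3 -= 4·R2 → [0,0,0,3]

L=[[1,0,0,0],[-4,1,0,0],[4,0,1,0],[3,-2,4,1]] U=[[-4,5,-1,-3],[0,-4,1,-4],[0,0,-4,4],[0,0,0,3]]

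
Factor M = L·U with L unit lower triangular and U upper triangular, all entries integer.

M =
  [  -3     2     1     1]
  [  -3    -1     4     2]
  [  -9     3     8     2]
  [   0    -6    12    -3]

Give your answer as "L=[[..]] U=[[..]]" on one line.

L=[[1,0,0,0],[1,1,0,0],[3,1,1,0],[0,2,3,1]] U=[[-3,2,1,1],[0,-3,3,1],[0,0,2,-2],[0,0,0,1]]

  r1 -= 1·r0 → [0,-3,3,1]
  r2 -= 3·r0 → [0,-3,5,-1]
  r3 -= 0·r0 → [0,-6,12,-3]
  r2 -= 1·r1 → [0,0,2,-2]
  r3 -= 2·r1 → [0,0,6,-5]
  r3 -= 3·r2 → [0,0,0,1]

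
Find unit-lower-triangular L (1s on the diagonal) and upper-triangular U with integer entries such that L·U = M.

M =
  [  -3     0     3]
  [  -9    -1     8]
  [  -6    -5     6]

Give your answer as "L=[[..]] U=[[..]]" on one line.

L=[[1,0,0],[3,1,0],[2,5,1]] U=[[-3,0,3],[0,-1,-1],[0,0,5]]

  r1 -= 3·r0 → [0,-1,-1]
  r2 -= 2·r0 → [0,-5,0]
  r2 -= 5·r1 → [0,0,5]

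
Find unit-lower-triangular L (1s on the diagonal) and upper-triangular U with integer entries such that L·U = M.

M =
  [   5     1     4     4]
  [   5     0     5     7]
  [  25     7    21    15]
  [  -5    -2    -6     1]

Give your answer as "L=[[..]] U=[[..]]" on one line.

  r1 -= 1·r0 → [0,-1,1,3]
  r2 -= 5·r0 → [0,2,1,-5]
  r3 -= -1·r0 → [0,-1,-2,5]
  r2 -= -2·r1 → [0,0,3,1]
  r3 -= 1·r1 → [0,0,-3,2]
  r3 -= -1·r2 → [0,0,0,3]

L=[[1,0,0,0],[1,1,0,0],[5,-2,1,0],[-1,1,-1,1]] U=[[5,1,4,4],[0,-1,1,3],[0,0,3,1],[0,0,0,3]]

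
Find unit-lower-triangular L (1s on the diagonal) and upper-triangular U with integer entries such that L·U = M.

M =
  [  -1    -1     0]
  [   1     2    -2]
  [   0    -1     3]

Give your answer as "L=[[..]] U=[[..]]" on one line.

  r1 -= -1·r0 → [0,1,-2]
  r2 -= 0·r0 → [0,-1,3]
  r2 -= -1·r1 → [0,0,1]

L=[[1,0,0],[-1,1,0],[0,-1,1]] U=[[-1,-1,0],[0,1,-2],[0,0,1]]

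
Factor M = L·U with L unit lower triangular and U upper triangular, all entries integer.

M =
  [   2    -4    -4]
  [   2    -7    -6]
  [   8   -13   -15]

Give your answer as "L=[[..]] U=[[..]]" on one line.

  row1 -= 1·row0 → [0,-3,-2]
  row2 -= 4·row0 → [0,3,1]
  row2 -= -1·row1 → [0,0,-1]

L=[[1,0,0],[1,1,0],[4,-1,1]] U=[[2,-4,-4],[0,-3,-2],[0,0,-1]]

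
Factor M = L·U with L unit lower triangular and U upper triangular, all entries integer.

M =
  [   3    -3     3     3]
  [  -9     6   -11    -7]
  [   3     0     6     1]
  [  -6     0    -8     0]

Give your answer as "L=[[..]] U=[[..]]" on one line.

  row1 -= -3·row0 → [0,-3,-2,2]
  row2 -= 1·row0 → [0,3,3,-2]
  row3 -= -2·row0 → [0,-6,-2,6]
  row2 -= -1·row1 → [0,0,1,0]
  row3 -= 2·row1 → [0,0,2,2]
  row3 -= 2·row2 → [0,0,0,2]

L=[[1,0,0,0],[-3,1,0,0],[1,-1,1,0],[-2,2,2,1]] U=[[3,-3,3,3],[0,-3,-2,2],[0,0,1,0],[0,0,0,2]]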